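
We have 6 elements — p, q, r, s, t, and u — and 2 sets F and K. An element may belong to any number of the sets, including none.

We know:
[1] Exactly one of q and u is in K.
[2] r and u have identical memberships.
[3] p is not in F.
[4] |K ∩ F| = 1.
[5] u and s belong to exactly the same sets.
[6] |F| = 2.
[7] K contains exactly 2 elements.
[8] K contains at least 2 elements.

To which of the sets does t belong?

t: F

From (3): p ∉ F.
Suppose t ∉ F: no assignment then satisfies all the clues, so t ∈ F.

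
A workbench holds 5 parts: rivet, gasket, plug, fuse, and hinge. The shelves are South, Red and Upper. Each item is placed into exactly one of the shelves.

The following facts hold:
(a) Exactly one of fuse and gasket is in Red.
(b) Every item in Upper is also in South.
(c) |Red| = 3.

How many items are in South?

2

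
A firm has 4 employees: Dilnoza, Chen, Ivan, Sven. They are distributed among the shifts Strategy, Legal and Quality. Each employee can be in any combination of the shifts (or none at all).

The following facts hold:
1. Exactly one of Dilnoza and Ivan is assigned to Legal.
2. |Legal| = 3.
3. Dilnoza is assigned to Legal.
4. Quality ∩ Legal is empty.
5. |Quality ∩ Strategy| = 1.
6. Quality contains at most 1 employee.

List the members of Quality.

Quality = {Ivan}

From (3): Dilnoza ∈ Legal.
(1) (exactly one): Ivan ∉ Legal.
(2): only 3 candidates remain for Legal, so all are in.
(4) (disjoint): Dilnoza ∉ Quality.
(4) (disjoint): Chen ∉ Quality.
(4) (disjoint): Sven ∉ Quality.
Suppose Ivan ∉ Quality: no assignment then satisfies all the clues, so Ivan ∈ Quality.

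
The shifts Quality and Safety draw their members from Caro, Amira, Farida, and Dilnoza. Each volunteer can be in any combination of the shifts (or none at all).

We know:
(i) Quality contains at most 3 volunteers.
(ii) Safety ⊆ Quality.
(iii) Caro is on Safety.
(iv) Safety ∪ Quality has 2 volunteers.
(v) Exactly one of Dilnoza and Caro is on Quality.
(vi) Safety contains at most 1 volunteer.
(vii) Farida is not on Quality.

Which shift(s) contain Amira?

Amira: Quality

From (iii): Caro ∈ Safety.
From (vii): Farida ∉ Quality.
(ii) with Caro ∈ Safety: Caro ∈ Quality.
(ii) contrapositive: Farida ∉ Safety.
(v) (exactly one): Dilnoza ∉ Quality.
(vi): Safety already has 1, so the rest are out.
Suppose Amira ∉ Quality: no assignment then satisfies all the clues, so Amira ∈ Quality.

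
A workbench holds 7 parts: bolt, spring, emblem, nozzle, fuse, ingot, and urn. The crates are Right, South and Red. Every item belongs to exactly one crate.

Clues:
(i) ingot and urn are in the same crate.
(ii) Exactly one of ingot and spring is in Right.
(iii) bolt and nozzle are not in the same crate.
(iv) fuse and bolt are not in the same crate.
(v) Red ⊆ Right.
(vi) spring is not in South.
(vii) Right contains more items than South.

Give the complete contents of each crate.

Right = {emblem, fuse, nozzle, spring}; South = {bolt, ingot, urn}; Red = {}

From (vi): spring ∉ South.
Suppose bolt ∈ Right: no assignment then satisfies all the clues, so bolt ∉ Right.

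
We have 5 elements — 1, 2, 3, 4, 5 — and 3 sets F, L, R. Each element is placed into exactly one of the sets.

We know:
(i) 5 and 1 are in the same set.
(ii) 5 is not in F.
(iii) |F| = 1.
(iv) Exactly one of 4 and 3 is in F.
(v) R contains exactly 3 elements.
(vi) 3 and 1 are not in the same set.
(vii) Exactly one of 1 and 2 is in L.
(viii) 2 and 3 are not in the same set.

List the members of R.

R = {1, 4, 5}

From (ii): 5 ∉ F.
(i): 1 matches 5: 1 ∉ F.
Suppose 1 ∉ R: no assignment then satisfies all the clues, so 1 ∈ R.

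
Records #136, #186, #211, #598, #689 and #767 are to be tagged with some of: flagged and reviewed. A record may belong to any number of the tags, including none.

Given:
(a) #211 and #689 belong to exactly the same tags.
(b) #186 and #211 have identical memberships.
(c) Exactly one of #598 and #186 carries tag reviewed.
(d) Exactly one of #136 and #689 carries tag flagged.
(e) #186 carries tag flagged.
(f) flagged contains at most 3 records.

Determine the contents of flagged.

From (e): #186 ∈ flagged.
(b): #211 matches #186: #211 ∈ flagged.
(a): #689 matches #211: #689 ∈ flagged.
(d) (exactly one): #136 ∉ flagged.
(f): flagged already has 3, so the rest are out.

flagged = {#186, #211, #689}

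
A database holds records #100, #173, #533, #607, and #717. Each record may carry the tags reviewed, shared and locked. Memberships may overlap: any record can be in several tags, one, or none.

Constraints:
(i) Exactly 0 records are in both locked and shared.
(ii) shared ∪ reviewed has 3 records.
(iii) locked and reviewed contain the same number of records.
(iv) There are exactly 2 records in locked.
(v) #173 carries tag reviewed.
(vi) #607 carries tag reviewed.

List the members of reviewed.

reviewed = {#173, #607}

From (v): #173 ∈ reviewed.
From (vi): #607 ∈ reviewed.
Suppose #100 ∈ reviewed: no assignment then satisfies all the clues, so #100 ∉ reviewed.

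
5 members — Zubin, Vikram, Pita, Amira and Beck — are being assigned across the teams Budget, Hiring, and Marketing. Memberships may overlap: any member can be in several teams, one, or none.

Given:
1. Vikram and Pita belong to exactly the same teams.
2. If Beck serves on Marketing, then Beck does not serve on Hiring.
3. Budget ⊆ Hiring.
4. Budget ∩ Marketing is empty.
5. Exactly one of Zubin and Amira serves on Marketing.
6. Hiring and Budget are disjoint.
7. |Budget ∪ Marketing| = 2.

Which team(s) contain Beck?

Beck: Marketing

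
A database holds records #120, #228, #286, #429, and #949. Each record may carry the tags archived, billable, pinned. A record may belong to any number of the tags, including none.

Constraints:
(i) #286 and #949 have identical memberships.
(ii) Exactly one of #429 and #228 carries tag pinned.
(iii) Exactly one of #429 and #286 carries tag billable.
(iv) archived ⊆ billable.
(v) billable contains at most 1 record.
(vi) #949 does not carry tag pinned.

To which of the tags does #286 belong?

#286: none

From (vi): #949 ∉ pinned.
(i): #286 matches #949: #286 ∉ pinned.
Suppose #286 ∈ archived: no assignment then satisfies all the clues, so #286 ∉ archived.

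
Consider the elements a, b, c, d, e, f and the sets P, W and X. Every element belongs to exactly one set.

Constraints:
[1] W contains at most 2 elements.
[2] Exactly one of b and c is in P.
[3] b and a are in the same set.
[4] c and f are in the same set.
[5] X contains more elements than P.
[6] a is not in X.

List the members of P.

P = {a, b}

From (6): a ∉ X.
(3): b matches a: b ∉ X.
Suppose a ∉ P: no assignment then satisfies all the clues, so a ∈ P.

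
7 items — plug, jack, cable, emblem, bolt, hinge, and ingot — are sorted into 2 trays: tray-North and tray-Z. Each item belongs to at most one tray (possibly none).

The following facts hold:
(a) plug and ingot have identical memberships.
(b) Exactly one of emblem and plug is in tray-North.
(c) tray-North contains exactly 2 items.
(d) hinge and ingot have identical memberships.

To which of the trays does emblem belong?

emblem: tray-North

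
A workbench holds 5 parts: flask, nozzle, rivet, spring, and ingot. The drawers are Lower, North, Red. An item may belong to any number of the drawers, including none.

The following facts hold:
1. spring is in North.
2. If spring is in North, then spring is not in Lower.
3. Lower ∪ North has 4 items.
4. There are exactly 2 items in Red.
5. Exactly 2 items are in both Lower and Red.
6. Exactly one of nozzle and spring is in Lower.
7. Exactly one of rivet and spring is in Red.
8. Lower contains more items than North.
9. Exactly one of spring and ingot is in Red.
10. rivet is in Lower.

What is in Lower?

Lower = {ingot, nozzle, rivet}

From (1): spring ∈ North.
From (10): rivet ∈ Lower.
(2): spring ∉ Lower.
(6) (exactly one): nozzle ∈ Lower.
Suppose flask ∈ Lower: no assignment then satisfies all the clues, so flask ∉ Lower.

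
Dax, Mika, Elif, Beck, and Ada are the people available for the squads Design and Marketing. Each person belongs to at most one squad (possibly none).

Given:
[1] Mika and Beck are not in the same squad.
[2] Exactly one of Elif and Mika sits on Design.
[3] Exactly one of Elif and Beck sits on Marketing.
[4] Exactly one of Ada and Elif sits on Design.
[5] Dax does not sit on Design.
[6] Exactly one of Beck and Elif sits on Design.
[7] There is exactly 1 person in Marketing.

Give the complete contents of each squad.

Design = {Elif}; Marketing = {Beck}

From (5): Dax ∉ Design.
Suppose Dax ∈ Marketing: no assignment then satisfies all the clues, so Dax ∉ Marketing.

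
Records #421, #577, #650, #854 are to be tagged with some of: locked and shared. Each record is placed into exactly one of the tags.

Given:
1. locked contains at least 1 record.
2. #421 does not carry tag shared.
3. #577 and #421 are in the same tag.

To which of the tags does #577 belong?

#577: locked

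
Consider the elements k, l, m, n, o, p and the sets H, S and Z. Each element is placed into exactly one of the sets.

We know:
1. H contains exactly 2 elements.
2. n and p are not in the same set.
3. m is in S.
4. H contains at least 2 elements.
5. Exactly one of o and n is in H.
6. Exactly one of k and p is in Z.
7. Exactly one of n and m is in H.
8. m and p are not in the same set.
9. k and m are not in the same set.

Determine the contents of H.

H = {k, n}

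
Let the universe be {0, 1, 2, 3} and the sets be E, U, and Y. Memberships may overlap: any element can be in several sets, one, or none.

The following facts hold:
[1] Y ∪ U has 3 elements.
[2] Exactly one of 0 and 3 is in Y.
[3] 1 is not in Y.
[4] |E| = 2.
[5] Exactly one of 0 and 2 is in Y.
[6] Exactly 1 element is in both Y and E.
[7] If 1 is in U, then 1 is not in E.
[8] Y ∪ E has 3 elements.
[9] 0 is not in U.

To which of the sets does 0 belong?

0: E

From (3): 1 ∉ Y.
From (9): 0 ∉ U.
Suppose 0 ∉ E: no assignment then satisfies all the clues, so 0 ∈ E.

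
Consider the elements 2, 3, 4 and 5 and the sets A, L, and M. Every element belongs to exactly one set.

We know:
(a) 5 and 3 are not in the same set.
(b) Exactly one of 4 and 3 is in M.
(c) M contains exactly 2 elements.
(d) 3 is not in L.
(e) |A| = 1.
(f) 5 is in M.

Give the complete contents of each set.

A = {3}; L = {2}; M = {4, 5}

From (d): 3 ∉ L.
From (f): 5 ∈ M.
(a): 3 ∉ M.
(b) (exactly one): 4 ∈ M.
(c): M already has 2, so the rest are out.
Only one set left: 3 ∈ A.
(e): A already has 1, so the rest are out.
Only one set left: 2 ∈ L.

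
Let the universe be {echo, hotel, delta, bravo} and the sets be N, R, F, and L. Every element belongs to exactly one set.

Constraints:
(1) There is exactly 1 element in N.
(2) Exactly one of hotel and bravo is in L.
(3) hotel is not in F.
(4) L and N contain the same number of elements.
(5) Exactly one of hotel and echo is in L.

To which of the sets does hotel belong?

From (3): hotel ∉ F.
Suppose hotel ∈ N: no assignment then satisfies all the clues, so hotel ∉ N.

hotel: L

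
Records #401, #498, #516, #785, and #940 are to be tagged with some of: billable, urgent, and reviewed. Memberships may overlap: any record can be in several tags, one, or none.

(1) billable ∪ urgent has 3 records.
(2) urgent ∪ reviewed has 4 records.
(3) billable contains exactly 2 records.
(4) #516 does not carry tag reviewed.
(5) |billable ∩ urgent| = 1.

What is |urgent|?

2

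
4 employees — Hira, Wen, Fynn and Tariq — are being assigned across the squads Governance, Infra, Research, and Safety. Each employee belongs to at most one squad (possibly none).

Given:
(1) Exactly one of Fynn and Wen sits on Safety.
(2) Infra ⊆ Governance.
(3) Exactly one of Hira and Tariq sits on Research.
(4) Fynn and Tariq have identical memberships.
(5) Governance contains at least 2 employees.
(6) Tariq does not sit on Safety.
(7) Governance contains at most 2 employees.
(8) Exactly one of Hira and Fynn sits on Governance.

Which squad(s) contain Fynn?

Fynn: Governance

From (6): Tariq ∉ Safety.
(4): Fynn matches Tariq: Fynn ∉ Safety.
(1) (exactly one): Wen ∈ Safety.
Suppose Fynn ∉ Governance: no assignment then satisfies all the clues, so Fynn ∈ Governance.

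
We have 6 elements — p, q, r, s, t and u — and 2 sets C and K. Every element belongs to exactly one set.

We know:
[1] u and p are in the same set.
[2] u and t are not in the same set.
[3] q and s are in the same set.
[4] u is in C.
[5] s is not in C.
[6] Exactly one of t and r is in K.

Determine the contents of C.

C = {p, r, u}

From (4): u ∈ C.
From (5): s ∉ C.
(1): p matches u: p ∈ C.
(2): t ∉ C.
(3): q matches s: q ∉ C.
Only one set left: q ∈ K.
Only one set left: s ∈ K.
Only one set left: t ∈ K.
(6) (exactly one): r ∉ K.
Only one set left: r ∈ C.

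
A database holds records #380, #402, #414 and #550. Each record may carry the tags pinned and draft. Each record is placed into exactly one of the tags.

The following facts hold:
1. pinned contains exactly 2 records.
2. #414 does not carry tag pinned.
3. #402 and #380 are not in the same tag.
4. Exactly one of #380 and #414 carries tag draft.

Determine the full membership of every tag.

From (2): #414 ∉ pinned.
Only one tag left: #414 ∈ draft.
(4) (exactly one): #380 ∉ draft.
Only one tag left: #380 ∈ pinned.
(3): #402 ∉ pinned.
Only one tag left: #402 ∈ draft.
(1): only 2 candidates remain for pinned, so all are in.

pinned = {#380, #550}; draft = {#402, #414}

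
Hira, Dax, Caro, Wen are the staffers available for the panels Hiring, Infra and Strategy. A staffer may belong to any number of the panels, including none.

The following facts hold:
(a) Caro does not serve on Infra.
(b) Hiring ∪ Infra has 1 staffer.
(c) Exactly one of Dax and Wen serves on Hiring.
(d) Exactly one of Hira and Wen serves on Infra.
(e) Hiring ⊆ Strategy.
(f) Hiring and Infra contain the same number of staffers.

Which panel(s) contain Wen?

Wen: Hiring, Infra, Strategy

From (a): Caro ∉ Infra.
Suppose Wen ∉ Hiring: no assignment then satisfies all the clues, so Wen ∈ Hiring.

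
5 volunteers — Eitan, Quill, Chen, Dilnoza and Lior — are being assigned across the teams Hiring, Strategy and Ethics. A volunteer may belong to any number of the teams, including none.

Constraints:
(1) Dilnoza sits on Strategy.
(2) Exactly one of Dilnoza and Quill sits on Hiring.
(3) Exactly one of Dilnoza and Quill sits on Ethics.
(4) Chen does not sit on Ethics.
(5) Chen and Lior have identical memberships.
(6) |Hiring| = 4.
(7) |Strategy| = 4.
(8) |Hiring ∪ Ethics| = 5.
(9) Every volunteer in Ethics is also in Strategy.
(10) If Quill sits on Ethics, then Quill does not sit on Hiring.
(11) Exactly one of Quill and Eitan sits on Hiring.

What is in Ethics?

Ethics = {Quill}

From (1): Dilnoza ∈ Strategy.
From (4): Chen ∉ Ethics.
(5): Lior matches Chen: Lior ∉ Ethics.
Suppose Eitan ∈ Ethics: no assignment then satisfies all the clues, so Eitan ∉ Ethics.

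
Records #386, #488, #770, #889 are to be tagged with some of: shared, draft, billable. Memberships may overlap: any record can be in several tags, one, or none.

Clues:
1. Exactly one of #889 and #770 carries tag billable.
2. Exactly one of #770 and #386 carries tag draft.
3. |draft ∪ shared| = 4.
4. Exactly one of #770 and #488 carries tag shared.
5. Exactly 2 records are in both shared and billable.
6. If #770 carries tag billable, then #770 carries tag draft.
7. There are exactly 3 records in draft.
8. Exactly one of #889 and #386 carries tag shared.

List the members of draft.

draft = {#488, #770, #889}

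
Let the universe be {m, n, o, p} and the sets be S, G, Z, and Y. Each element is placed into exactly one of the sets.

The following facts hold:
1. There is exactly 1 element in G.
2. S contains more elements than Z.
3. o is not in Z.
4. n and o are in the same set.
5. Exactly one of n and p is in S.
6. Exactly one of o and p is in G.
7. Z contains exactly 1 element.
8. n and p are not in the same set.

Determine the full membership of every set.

From (3): o ∉ Z.
(4): n matches o: n ∉ Z.
Suppose m ∈ S: no assignment then satisfies all the clues, so m ∉ S.

S = {n, o}; G = {p}; Z = {m}; Y = {}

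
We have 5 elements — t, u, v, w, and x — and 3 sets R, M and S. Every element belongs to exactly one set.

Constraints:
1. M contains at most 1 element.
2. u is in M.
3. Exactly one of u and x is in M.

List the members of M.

From (2): u ∈ M.
(1): M already has 1, so the rest are out.

M = {u}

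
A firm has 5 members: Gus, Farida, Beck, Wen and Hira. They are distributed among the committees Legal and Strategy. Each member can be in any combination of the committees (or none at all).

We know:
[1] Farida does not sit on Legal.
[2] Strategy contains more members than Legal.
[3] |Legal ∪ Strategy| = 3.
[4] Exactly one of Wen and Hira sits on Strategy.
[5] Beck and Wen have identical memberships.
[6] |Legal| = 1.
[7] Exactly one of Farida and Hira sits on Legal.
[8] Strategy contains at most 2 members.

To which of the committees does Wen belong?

Wen: Strategy

From (1): Farida ∉ Legal.
(7) (exactly one): Hira ∈ Legal.
(6): Legal already has 1, so the rest are out.
Suppose Wen ∉ Strategy: no assignment then satisfies all the clues, so Wen ∈ Strategy.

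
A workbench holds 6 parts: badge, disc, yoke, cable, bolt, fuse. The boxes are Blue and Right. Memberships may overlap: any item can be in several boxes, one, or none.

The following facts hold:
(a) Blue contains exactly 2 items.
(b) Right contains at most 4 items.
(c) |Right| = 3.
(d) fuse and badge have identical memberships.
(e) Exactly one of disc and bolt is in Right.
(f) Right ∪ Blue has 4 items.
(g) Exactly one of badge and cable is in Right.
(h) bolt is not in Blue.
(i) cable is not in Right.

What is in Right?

Right = {badge, disc, fuse}

From (h): bolt ∉ Blue.
From (i): cable ∉ Right.
(g) (exactly one): badge ∈ Right.
(d): fuse matches badge: fuse ∈ Right.
Suppose disc ∉ Right: no assignment then satisfies all the clues, so disc ∈ Right.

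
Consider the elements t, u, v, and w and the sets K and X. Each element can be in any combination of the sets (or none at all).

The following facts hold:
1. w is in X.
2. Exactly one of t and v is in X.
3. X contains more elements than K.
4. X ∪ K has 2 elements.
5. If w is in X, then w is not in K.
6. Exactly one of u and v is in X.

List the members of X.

X = {v, w}

From (1): w ∈ X.
(5): w ∉ K.
Suppose t ∈ X: no assignment then satisfies all the clues, so t ∉ X.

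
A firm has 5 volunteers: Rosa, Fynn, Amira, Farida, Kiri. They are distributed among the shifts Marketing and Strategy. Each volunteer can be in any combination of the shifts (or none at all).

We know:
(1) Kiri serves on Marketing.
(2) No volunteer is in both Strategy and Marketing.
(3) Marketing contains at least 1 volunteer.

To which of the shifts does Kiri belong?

Kiri: Marketing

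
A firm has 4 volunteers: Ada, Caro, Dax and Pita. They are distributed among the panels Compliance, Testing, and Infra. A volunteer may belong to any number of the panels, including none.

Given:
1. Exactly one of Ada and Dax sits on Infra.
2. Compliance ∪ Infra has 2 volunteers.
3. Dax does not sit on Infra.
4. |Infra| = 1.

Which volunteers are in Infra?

Infra = {Ada}

From (3): Dax ∉ Infra.
(1) (exactly one): Ada ∈ Infra.
(4): Infra already has 1, so the rest are out.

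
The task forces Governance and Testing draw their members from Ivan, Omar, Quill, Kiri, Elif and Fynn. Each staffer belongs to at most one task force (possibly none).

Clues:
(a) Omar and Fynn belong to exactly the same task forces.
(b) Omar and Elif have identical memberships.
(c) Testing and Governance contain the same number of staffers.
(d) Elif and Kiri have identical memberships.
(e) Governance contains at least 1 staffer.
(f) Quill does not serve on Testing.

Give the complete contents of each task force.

Governance = {Quill}; Testing = {Ivan}

From (f): Quill ∉ Testing.
Suppose Ivan ∈ Governance: no assignment then satisfies all the clues, so Ivan ∉ Governance.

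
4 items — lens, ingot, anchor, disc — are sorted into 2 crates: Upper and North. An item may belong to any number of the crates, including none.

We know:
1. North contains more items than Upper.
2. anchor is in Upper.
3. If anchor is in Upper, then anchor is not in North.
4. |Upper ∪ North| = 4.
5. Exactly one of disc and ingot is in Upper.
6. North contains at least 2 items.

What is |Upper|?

2

From (2): anchor ∈ Upper.
(3): anchor ∉ North.
Suppose lens ∈ Upper: no assignment then satisfies all the clues, so lens ∉ Upper.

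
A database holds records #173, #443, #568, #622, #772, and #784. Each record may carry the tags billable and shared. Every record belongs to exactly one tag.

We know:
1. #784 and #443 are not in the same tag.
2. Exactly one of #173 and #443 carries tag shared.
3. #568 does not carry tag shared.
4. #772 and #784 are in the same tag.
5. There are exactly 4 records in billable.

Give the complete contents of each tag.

billable = {#173, #568, #772, #784}; shared = {#443, #622}

From (3): #568 ∉ shared.
Only one tag left: #568 ∈ billable.
Suppose #173 ∉ billable: no assignment then satisfies all the clues, so #173 ∈ billable.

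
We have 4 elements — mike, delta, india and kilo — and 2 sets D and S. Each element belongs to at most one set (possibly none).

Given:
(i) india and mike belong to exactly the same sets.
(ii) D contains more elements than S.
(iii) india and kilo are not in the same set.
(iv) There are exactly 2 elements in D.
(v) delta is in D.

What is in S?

From (v): delta ∈ D.
Suppose mike ∈ S: no assignment then satisfies all the clues, so mike ∉ S.

S = {}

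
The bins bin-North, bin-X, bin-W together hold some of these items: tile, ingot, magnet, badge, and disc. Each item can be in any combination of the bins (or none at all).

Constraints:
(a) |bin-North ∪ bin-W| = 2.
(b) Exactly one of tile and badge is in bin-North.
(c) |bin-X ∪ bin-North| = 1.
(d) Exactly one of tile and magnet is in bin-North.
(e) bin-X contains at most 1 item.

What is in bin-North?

bin-North = {tile}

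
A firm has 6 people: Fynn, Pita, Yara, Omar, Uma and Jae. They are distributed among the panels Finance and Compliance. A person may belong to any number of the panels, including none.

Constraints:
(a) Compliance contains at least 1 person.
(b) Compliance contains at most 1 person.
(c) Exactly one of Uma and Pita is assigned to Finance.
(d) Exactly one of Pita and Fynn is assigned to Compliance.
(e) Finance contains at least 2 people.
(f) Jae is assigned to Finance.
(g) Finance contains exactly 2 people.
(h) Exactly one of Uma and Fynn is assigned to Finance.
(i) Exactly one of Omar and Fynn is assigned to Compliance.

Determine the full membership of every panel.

Finance = {Jae, Uma}; Compliance = {Fynn}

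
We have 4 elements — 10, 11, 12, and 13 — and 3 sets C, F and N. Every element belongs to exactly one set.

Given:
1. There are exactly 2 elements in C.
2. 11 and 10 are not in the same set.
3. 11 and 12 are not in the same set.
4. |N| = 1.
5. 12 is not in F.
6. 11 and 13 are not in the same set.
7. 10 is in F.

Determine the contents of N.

From (5): 12 ∉ F.
From (7): 10 ∈ F.
(2): 11 ∉ F.
Suppose 11 ∉ N: no assignment then satisfies all the clues, so 11 ∈ N.

N = {11}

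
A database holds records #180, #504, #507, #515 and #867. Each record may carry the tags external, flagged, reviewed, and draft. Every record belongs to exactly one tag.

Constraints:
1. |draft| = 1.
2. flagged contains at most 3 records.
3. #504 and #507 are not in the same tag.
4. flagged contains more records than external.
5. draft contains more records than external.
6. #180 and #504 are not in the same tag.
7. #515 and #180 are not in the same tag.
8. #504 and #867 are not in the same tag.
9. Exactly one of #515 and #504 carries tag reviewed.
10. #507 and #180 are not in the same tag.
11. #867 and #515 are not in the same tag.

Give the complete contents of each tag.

external = {}; flagged = {#180, #867}; reviewed = {#507, #515}; draft = {#504}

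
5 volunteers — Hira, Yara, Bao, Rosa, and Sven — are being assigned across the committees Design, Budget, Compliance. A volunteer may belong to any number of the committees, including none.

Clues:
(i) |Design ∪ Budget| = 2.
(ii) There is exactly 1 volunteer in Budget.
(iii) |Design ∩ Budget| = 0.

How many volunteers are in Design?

1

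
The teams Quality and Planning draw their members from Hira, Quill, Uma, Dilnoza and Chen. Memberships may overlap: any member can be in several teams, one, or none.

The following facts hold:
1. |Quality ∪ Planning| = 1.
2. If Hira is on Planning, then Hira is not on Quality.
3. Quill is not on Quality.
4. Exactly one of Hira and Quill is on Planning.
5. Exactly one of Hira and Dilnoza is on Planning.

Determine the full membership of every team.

Quality = {}; Planning = {Hira}

From (3): Quill ∉ Quality.
Suppose Hira ∈ Quality: no assignment then satisfies all the clues, so Hira ∉ Quality.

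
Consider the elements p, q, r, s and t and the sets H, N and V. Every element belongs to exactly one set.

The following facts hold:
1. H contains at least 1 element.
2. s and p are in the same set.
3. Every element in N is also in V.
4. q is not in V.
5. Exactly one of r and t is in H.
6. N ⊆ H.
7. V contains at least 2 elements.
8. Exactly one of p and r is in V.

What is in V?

V = {p, s, t}

From (4): q ∉ V.
(3) contrapositive: q ∉ N.
Only one set left: q ∈ H.
Suppose p ∉ V: no assignment then satisfies all the clues, so p ∈ V.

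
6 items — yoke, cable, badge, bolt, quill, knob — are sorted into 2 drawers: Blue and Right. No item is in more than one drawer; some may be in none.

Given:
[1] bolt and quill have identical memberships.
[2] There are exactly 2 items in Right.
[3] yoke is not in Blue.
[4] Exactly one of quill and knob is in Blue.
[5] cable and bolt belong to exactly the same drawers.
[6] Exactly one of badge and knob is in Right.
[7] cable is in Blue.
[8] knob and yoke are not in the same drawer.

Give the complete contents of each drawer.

Blue = {bolt, cable, quill}; Right = {badge, yoke}

From (3): yoke ∉ Blue.
From (7): cable ∈ Blue.
(5): bolt matches cable: bolt ∈ Blue.
(1): quill matches bolt: quill ∈ Blue.
(4) (exactly one): knob ∉ Blue.
Suppose yoke ∉ Right: no assignment then satisfies all the clues, so yoke ∈ Right.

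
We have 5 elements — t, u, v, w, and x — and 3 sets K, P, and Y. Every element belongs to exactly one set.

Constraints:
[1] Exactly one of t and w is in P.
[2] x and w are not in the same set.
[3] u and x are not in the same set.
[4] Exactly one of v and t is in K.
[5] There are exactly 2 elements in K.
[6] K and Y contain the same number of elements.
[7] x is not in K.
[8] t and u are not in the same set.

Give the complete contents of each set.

K = {u, v}; P = {w}; Y = {t, x}

From (7): x ∉ K.
Suppose t ∈ K: no assignment then satisfies all the clues, so t ∉ K.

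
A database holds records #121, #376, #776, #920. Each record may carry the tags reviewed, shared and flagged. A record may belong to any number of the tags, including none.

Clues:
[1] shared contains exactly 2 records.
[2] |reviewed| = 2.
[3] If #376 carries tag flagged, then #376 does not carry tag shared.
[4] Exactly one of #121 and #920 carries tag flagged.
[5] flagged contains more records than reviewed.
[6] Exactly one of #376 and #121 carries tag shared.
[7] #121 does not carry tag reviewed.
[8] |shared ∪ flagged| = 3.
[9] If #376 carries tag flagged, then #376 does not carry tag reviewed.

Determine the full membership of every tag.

reviewed = {#776, #920}; shared = {#121, #776}; flagged = {#121, #376, #776}

From (7): #121 ∉ reviewed.
Suppose #121 ∉ shared: no assignment then satisfies all the clues, so #121 ∈ shared.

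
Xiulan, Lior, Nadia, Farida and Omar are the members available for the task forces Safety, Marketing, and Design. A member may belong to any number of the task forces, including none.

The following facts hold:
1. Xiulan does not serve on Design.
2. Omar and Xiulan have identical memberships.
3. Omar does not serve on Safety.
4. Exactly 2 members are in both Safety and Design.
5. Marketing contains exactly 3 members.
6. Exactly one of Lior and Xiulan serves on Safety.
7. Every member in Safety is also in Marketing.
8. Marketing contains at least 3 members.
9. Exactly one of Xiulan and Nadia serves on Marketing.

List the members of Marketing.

Marketing = {Farida, Lior, Nadia}

From (1): Xiulan ∉ Design.
From (3): Omar ∉ Safety.
(2): Xiulan matches Omar: Xiulan ∉ Safety.
(2): Omar matches Xiulan: Omar ∉ Design.
(6) (exactly one): Lior ∈ Safety.
(7) with Lior ∈ Safety: Lior ∈ Marketing.
Suppose Xiulan ∈ Marketing: no assignment then satisfies all the clues, so Xiulan ∉ Marketing.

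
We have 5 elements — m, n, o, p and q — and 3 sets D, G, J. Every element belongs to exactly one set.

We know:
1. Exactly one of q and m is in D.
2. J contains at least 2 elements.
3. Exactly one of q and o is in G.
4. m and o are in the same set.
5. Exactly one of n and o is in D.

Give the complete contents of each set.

D = {m, o}; G = {q}; J = {n, p}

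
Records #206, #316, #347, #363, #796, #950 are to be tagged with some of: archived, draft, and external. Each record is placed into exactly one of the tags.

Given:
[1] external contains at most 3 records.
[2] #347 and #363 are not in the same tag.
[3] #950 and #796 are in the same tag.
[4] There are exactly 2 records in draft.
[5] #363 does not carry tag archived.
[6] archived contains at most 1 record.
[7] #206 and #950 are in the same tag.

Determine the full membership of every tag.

archived = {#347}; draft = {#316, #363}; external = {#206, #796, #950}

From (5): #363 ∉ archived.
Suppose #206 ∈ archived: no assignment then satisfies all the clues, so #206 ∉ archived.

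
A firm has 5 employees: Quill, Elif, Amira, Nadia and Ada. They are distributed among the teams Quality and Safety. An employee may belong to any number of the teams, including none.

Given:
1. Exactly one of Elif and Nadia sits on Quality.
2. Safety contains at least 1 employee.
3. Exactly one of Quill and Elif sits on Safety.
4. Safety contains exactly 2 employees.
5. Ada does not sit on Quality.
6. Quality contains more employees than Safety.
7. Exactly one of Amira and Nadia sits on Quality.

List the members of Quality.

Quality = {Amira, Elif, Quill}

From (5): Ada ∉ Quality.
Suppose Quill ∉ Quality: no assignment then satisfies all the clues, so Quill ∈ Quality.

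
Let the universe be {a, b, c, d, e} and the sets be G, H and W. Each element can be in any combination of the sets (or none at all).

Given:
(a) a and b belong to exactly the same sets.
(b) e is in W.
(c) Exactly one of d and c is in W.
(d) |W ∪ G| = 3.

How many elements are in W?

2

From (b): e ∈ W.
Suppose a ∈ G: no assignment then satisfies all the clues, so a ∉ G.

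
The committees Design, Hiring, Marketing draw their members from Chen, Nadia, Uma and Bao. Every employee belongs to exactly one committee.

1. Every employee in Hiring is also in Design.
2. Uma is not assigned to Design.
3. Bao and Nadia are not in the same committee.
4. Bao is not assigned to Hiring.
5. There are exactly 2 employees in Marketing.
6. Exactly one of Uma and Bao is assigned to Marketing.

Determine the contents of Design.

From (2): Uma ∉ Design.
From (4): Bao ∉ Hiring.
(1) contrapositive: Uma ∉ Hiring.
Only one committee left: Uma ∈ Marketing.
(6) (exactly one): Bao ∉ Marketing.
Only one committee left: Bao ∈ Design.
(3): Nadia ∉ Design.
(1) contrapositive: Nadia ∉ Hiring.
Only one committee left: Nadia ∈ Marketing.
(5): Marketing already has 2, so the rest are out.
Suppose Chen ∉ Design: no assignment then satisfies all the clues, so Chen ∈ Design.

Design = {Bao, Chen}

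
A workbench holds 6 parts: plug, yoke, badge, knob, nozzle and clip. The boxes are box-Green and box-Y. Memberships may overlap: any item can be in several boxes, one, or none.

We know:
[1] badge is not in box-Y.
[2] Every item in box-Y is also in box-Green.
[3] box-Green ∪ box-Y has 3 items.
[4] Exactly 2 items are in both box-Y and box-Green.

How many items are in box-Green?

3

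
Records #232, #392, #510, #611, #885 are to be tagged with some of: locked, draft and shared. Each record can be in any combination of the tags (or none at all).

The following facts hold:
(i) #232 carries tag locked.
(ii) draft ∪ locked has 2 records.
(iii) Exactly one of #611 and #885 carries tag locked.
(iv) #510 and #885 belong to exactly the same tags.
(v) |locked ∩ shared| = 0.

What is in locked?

locked = {#232, #611}

From (i): #232 ∈ locked.
Suppose #392 ∈ locked: no assignment then satisfies all the clues, so #392 ∉ locked.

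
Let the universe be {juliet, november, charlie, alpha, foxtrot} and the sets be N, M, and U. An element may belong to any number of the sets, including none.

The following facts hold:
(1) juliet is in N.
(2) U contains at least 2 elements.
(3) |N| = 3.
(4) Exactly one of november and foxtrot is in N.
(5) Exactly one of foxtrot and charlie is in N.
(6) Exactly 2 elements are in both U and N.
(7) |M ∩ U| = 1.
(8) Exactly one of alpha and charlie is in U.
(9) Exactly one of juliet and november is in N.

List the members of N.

From (1): juliet ∈ N.
(9) (exactly one): november ∉ N.
(4) (exactly one): foxtrot ∈ N.
(5) (exactly one): charlie ∉ N.
(3): only 3 candidates remain for N, so all are in.

N = {alpha, foxtrot, juliet}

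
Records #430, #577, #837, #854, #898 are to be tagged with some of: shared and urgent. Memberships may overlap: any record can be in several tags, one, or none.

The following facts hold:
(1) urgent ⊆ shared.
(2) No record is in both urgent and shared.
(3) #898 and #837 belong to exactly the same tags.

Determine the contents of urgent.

urgent = {}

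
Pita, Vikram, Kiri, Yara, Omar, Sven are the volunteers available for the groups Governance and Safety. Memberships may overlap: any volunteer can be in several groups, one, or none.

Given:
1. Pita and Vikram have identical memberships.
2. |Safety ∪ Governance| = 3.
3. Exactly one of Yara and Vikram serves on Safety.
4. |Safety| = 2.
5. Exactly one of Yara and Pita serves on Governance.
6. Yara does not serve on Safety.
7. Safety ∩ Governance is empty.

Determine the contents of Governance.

Governance = {Yara}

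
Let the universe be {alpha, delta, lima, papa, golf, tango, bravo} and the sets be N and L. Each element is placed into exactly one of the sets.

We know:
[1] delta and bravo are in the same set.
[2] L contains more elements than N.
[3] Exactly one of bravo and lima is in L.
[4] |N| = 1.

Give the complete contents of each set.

N = {lima}; L = {alpha, bravo, delta, golf, papa, tango}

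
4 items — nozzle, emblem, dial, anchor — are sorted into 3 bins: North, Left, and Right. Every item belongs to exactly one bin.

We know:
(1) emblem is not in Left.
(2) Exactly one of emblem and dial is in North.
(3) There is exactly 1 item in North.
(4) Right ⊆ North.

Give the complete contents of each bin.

North = {emblem}; Left = {anchor, dial, nozzle}; Right = {}

From (1): emblem ∉ Left.
Suppose nozzle ∈ North: no assignment then satisfies all the clues, so nozzle ∉ North.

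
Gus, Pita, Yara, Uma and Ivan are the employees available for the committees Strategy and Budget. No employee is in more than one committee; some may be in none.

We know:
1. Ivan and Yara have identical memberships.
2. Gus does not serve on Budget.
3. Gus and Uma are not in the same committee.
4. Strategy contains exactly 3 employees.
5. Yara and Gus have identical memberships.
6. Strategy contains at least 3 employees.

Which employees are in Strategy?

Strategy = {Gus, Ivan, Yara}

From (2): Gus ∉ Budget.
(5): Yara matches Gus: Yara ∉ Budget.
(1): Ivan matches Yara: Ivan ∉ Budget.
Suppose Gus ∉ Strategy: no assignment then satisfies all the clues, so Gus ∈ Strategy.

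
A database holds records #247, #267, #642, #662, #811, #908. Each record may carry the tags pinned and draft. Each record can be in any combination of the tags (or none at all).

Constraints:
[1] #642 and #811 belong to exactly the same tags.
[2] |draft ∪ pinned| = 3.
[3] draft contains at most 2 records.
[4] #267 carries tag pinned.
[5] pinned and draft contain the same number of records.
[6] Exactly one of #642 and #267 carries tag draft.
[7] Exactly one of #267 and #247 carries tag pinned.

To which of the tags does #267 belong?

From (4): #267 ∈ pinned.
(7) (exactly one): #247 ∉ pinned.
Suppose #267 ∉ draft: no assignment then satisfies all the clues, so #267 ∈ draft.

#267: draft, pinned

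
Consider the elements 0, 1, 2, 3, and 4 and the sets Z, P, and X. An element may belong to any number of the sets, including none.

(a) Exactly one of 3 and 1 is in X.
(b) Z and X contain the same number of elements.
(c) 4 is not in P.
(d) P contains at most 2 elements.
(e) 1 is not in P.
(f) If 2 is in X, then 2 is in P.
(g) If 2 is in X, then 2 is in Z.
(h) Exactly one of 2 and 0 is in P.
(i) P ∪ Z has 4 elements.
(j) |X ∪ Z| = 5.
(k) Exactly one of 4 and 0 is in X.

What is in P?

P = {2, 3}

From (c): 4 ∉ P.
From (e): 1 ∉ P.
Suppose 0 ∈ P: no assignment then satisfies all the clues, so 0 ∉ P.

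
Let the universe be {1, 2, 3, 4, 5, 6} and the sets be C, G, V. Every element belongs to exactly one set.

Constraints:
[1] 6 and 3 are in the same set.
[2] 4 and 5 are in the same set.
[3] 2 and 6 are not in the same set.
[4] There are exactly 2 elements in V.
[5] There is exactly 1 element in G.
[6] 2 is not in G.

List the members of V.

V = {3, 6}

From (6): 2 ∉ G.
Suppose 1 ∈ V: no assignment then satisfies all the clues, so 1 ∉ V.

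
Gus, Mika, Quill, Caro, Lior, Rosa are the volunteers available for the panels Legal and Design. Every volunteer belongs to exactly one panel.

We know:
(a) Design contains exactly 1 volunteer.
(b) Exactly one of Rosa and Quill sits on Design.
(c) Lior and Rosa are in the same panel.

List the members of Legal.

Legal = {Caro, Gus, Lior, Mika, Rosa}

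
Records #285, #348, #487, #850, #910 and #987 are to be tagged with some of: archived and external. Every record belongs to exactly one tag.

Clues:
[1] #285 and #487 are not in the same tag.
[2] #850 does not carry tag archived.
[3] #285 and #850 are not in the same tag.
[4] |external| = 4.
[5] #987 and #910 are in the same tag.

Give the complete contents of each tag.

archived = {#285, #348}; external = {#487, #850, #910, #987}

From (2): #850 ∉ archived.
Only one tag left: #850 ∈ external.
(3): #285 ∉ external.
Only one tag left: #285 ∈ archived.
(1): #487 ∉ archived.
Only one tag left: #487 ∈ external.
Suppose #348 ∉ archived: no assignment then satisfies all the clues, so #348 ∈ archived.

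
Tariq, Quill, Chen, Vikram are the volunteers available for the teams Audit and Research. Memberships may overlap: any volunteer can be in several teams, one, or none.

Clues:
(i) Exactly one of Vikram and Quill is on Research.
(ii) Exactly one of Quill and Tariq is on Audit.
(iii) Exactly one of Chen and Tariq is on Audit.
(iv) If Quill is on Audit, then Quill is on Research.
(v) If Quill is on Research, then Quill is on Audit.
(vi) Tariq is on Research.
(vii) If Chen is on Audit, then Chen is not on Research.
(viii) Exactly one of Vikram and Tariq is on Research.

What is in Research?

From (vi): Tariq ∈ Research.
(viii) (exactly one): Vikram ∉ Research.
(i) (exactly one): Quill ∈ Research.
(v): Quill ∈ Audit.
(ii) (exactly one): Tariq ∉ Audit.
(iii) (exactly one): Chen ∈ Audit.
(vii): Chen ∉ Research.

Research = {Quill, Tariq}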